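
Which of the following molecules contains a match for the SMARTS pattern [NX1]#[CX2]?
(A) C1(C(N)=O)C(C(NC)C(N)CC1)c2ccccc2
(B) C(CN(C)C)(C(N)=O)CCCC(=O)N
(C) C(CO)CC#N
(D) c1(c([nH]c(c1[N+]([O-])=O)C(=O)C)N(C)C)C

C

[NX1]#[CX2] describes a nitrogen triple-bonded to a two-connected carbon (a nitrile).
(A) has a primary amide (-C(=O)NH2) but the nitrogen is NX3, not NX1.
(B) has a primary amide (-C(=O)NH2) but the nitrogen is NX3, not NX1.
(C) contains a nitrile (-C#N), which satisfies every atom and bond constraint.
(D) has a nitro group (-[N+](=O)[O-]) but there is no C#N triple bond.
So the answer is (C).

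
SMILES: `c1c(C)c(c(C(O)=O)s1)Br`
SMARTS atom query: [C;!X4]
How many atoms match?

1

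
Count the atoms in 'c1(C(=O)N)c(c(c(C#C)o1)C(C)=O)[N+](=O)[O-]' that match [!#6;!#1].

7

The query [!#6;!#1] means: not carbon and not hydrogen — any heteroatom.
Check the 16 heavy atoms by environment: 1× o (aromatic) → match; 4× c (aromatic) → no; 5× C → no; 3× O → match; 1× N → match; 1× N (charge +1) → match; 1× O (charge -1) → match.
Summing the matching environments: 1 + 3 + 1 + 1 + 1 = 7 matching atoms.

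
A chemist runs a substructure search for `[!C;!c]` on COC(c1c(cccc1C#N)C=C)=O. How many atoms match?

3

The query [!C;!c] means: neither aliphatic nor aromatic carbon — same as [!#6].
Check the 14 heavy atoms by environment: 6× c (aromatic) → no; 5× C → no; 2× O → match; 1× N → match.
Summing the matching environments: 2 + 1 = 3 matching atoms.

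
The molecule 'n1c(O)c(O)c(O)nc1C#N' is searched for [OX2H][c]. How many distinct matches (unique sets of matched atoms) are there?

[OX2H][c] is the SMARTS for a phenol: a hydroxyl oxygen attached to an aromatic carbon.
The molecule carries 3 separate instances of a hydroxyl group (-OH) meeting every constraint; each maps to a distinct set of atoms, giving 3 matches.

3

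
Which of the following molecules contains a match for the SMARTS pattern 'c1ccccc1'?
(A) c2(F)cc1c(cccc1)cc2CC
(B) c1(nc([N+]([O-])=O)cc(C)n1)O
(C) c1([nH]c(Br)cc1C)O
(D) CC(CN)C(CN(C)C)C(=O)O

A

c1ccccc1 describes six aromatic carbons in a ring (a benzene ring).
(A) contains the required atom environment, so the pattern matches.
(B) has a methyl group (-CH3) but no six-membered all-carbon aromatic ring is present.
(C) has a methyl group (-CH3) but no six-membered all-carbon aromatic ring is present.
(D) has a methyl group (-CH3) but no six-membered all-carbon aromatic ring is present.
So the answer is (A).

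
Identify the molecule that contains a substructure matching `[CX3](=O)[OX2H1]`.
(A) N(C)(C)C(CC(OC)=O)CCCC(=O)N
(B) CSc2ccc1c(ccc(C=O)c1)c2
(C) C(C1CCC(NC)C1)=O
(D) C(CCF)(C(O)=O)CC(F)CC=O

D

[CX3](=O)[OX2H1] describes an sp2 carbon double-bonded to O and single-bonded to an -OH oxygen (a carboxylic acid).
(A) has a primary amide (-C(=O)NH2) but the carbonyl is bonded to N, not to an -OH oxygen.
(B) has an aldehyde (-CHO) but there is no singly-bonded oxygen on the carbonyl carbon.
(C) has an aldehyde (-CHO) but there is no singly-bonded oxygen on the carbonyl carbon.
(D) contains a carboxylic acid group (-C(=O)OH), which satisfies every atom and bond constraint.
So the answer is (D).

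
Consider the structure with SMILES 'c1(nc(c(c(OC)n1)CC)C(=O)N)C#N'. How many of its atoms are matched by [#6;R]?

The query [#6;R] means: carbon that is part of a ring.
Check the 15 heavy atoms by environment: 2× n (aromatic, in 6-ring) → no; 4× c (aromatic, in 6-ring) → match; 5× C (acyclic) → no; 2× N (acyclic) → no; 2× O (acyclic) → no.
That gives 4 matching atoms.

4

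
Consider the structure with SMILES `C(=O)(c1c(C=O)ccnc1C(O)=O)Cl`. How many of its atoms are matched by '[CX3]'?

3

Check the 14 heavy atoms by environment: 1× n (aromatic, X2) → no; 5× c (aromatic, X3) → no; 3× C (X3) → match; 3× O (X1) → no; 1× Cl (X1) → no; 1× O (X2) → no.
That gives 3 matching atoms.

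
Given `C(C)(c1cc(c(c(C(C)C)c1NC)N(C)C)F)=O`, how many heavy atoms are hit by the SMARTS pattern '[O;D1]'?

Check the 18 heavy atoms by environment: 5× c (aromatic, D3) → no; 1× c (aromatic, D2) → no; 2× C (D3) → no; 1× O (D1) → match; 6× C (D1) → no; 1× N (D2) → no; 1× N (D3) → no; 1× F (D1) → no.
That gives 1 matching atom.

1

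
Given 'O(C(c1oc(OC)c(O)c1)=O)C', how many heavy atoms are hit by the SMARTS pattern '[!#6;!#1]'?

5

The query [!#6;!#1] means: not carbon and not hydrogen — any heteroatom.
Check the 12 heavy atoms by environment: 1× o (aromatic) → match; 4× c (aromatic) → no; 4× O → match; 3× C → no.
Summing the matching environments: 1 + 4 = 5 matching atoms.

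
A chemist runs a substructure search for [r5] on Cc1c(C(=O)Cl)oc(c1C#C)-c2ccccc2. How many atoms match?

5

The query [r5] means: r5 matches atoms in a five-membered ring.
Check the 17 heavy atoms by environment: 1× o (aromatic, in 5-ring) → match; 4× c (aromatic, in 5-ring) → match; 6× c (aromatic, in 6-ring) → no; 4× C (acyclic) → no; 1× O (acyclic) → no; 1× Cl (acyclic) → no.
Summing the matching environments: 1 + 4 = 5 matching atoms.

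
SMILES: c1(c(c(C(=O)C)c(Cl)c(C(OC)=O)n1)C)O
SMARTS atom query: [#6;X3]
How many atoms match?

7

The query [#6;X3] means: any carbon (aromatic or not) with three total connections.
Check the 16 heavy atoms by environment: 1× n (aromatic, X2) → no; 5× c (aromatic, X3) → match; 2× O (X2) → no; 2× C (X3) → match; 2× O (X1) → no; 3× C (X4) → no; 1× Cl (X1) → no.
Summing the matching environments: 5 + 2 = 7 matching atoms.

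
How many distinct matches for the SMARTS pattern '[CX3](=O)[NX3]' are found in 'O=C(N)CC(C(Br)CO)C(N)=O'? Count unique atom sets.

2

[CX3](=O)[NX3] is the SMARTS for an amide: a carbonyl carbon bonded to a trivalent nitrogen.
The molecule carries 2 separate instances of a primary amide (-C(=O)NH2) meeting every constraint; each maps to a distinct set of atoms, giving 2 matches.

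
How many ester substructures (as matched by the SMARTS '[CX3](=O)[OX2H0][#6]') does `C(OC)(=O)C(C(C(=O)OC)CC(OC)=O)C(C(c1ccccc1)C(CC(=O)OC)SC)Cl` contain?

4

[CX3](=O)[OX2H0][#6] is the SMARTS for an ester: a carbonyl carbon bonded to an oxygen that is itself bonded to carbon (no H on that O).
The molecule carries 4 separate instances of a methyl-ester group (-C(=O)OCH3) meeting every constraint; each maps to a distinct set of atoms, giving 4 matches.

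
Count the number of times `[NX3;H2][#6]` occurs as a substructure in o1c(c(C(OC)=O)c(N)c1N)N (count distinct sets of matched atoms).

[NX3;H2][#6] is the SMARTS for a primary amine: a trivalent nitrogen with two H attached to carbon.
The molecule carries 3 separate instances of a primary amino group (-NH2) meeting every constraint; each maps to a distinct set of atoms, giving 3 matches.

3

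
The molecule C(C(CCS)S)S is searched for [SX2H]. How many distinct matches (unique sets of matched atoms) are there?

3

[SX2H] is the SMARTS for a thiol: an aliphatic sulfur with two connections, one being H.
The molecule carries 3 separate instances of a thiol (-SH) meeting every constraint; each maps to a distinct set of atoms, giving 3 matches.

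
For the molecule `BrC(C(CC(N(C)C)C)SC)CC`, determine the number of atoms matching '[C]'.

10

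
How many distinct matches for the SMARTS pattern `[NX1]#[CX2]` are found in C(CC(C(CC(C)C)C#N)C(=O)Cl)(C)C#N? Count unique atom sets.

2

[NX1]#[CX2] is the SMARTS for a nitrile: a nitrogen triple-bonded to a two-connected carbon.
The molecule carries 2 separate instances of a nitrile (-C#N) meeting every constraint; each maps to a distinct set of atoms, giving 2 matches.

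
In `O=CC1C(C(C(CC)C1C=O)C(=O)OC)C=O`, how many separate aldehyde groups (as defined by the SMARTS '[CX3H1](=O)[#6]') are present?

[CX3H1](=O)[#6] is the SMARTS for an aldehyde: an sp2 carbon with one H, double-bonded to O and single-bonded to carbon.
The molecule carries 3 separate instances of an aldehyde (-CHO) meeting every constraint; each maps to a distinct set of atoms, giving 3 matches.

3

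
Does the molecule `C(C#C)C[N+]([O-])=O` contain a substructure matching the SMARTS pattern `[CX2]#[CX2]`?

Yes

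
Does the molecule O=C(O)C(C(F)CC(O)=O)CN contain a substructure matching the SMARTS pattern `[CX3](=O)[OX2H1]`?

Yes

The pattern [CX3](=O)[OX2H1] describes an sp2 carbon double-bonded to O and single-bonded to an -OH oxygen — a carboxylic acid.
The molecule carries a carboxylic acid group (-C(=O)OH), whose atoms satisfy every constraint of the query, so the pattern matches.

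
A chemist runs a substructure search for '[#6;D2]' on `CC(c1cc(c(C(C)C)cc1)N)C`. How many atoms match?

The query [#6;D2] means: any carbon bonded to exactly two heavy atoms.
Check the 13 heavy atoms by environment: 3× c (aromatic, D3) → no; 3× c (aromatic, D2) → match; 1× N (D1) → no; 2× C (D3) → no; 4× C (D1) → no.
That gives 3 matching atoms.

3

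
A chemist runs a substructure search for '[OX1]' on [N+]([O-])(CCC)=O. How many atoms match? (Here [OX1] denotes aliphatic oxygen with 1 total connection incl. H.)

2

The query [OX1] means: aliphatic oxygen with one total connection — typically a carbonyl =O or an oxide.
Check the 6 heavy atoms by environment: 3× C (X4) → no; 1× N (charge +1, X3) → no; 1× O (charge -1, X1) → match; 1× O (X1) → match.
Summing the matching environments: 1 + 1 = 2 matching atoms.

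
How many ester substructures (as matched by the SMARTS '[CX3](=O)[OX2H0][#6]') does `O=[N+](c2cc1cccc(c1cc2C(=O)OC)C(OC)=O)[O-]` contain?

[CX3](=O)[OX2H0][#6] is the SMARTS for an ester: a carbonyl carbon bonded to an oxygen that is itself bonded to carbon (no H on that O).
The molecule carries 2 separate instances of a methyl-ester group (-C(=O)OCH3) meeting every constraint; each maps to a distinct set of atoms, giving 2 matches.

2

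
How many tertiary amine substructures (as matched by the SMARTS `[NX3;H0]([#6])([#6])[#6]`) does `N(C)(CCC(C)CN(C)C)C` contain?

2

[NX3;H0]([#6])([#6])[#6] is the SMARTS for a tertiary amine: a trivalent nitrogen with no H, bonded to three carbons.
The molecule carries 2 separate instances of a dimethylamino group (-N(CH3)2) meeting every constraint; each maps to a distinct set of atoms, giving 2 matches.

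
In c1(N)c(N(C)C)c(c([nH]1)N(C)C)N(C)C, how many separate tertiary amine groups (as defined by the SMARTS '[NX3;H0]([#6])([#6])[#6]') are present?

3

[NX3;H0]([#6])([#6])[#6] is the SMARTS for a tertiary amine: a trivalent nitrogen with no H, bonded to three carbons.
The molecule carries 3 separate instances of a dimethylamino group (-N(CH3)2) meeting every constraint; each maps to a distinct set of atoms, giving 3 matches.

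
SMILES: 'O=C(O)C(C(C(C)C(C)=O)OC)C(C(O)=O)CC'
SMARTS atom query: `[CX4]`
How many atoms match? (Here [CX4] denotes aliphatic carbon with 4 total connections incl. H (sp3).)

The query [CX4] means: C with X4: aliphatic carbon with exactly 4 total connections (bonds + H).
Check the 18 heavy atoms by environment: 9× C (X4) → match; 3× C (X3) → no; 3× O (X1) → no; 3× O (X2) → no.
That gives 9 matching atoms.

9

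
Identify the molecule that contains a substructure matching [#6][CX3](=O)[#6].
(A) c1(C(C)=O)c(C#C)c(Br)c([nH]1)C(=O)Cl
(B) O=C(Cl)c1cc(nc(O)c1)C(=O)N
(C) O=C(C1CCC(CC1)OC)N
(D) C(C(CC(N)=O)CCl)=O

[#6][CX3](=O)[#6] describes a carbonyl carbon (no H) flanked by two carbons (a ketone).
(A) contains an acetyl/ketone group (-C(=O)CH3), which satisfies every atom and bond constraint.
(B) has a primary amide (-C(=O)NH2) but one neighbour of the carbonyl carbon is N, not C.
(C) has a primary amide (-C(=O)NH2) but one neighbour of the carbonyl carbon is N, not C.
(D) has an aldehyde (-CHO) but the carbonyl carbon has H1, so it is not flanked by two carbons.
So the answer is (A).

A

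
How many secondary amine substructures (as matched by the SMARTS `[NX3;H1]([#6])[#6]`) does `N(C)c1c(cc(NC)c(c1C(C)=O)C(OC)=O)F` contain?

2

[NX3;H1]([#6])[#6] is the SMARTS for a secondary amine: a trivalent nitrogen with one H, bonded to two carbons.
The molecule carries 2 separate instances of an N-methylamino group (-NHCH3) meeting every constraint; each maps to a distinct set of atoms, giving 2 matches.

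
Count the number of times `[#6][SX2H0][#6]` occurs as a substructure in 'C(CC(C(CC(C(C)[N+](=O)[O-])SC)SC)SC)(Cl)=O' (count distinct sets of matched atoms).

[#6][SX2H0][#6] is the SMARTS for a thioether: an aliphatic sulfur bridging two carbons with no H on the sulfur.
The molecule carries 3 separate instances of a methylthio ether (-SCH3) meeting every constraint; each maps to a distinct set of atoms, giving 3 matches.

3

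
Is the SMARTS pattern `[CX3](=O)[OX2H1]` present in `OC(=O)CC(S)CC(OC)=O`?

The pattern [CX3](=O)[OX2H1] describes an sp2 carbon double-bonded to O and single-bonded to an -OH oxygen — a carboxylic acid.
The molecule carries a carboxylic acid group (-C(=O)OH), whose atoms satisfy every constraint of the query, so the pattern matches.

Yes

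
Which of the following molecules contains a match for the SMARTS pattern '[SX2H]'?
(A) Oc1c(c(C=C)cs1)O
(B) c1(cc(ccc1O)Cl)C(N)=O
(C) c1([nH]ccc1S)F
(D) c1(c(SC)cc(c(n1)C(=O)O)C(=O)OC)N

C

[SX2H] describes an aliphatic sulfur with two connections, one being H (a thiol).
(A) has a hydroxyl group (-OH) but it is an -OH, not an -SH.
(B) has a hydroxyl group (-OH) but it is an -OH, not an -SH.
(C) contains a thiol (-SH), which satisfies every atom and bond constraint.
(D) has a methylthio ether (-SCH3) but the sulfur has H0 (bonded to two carbons), not H1.
So the answer is (C).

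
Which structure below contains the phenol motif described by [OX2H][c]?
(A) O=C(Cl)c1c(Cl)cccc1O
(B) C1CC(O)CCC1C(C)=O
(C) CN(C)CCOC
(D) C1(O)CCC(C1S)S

A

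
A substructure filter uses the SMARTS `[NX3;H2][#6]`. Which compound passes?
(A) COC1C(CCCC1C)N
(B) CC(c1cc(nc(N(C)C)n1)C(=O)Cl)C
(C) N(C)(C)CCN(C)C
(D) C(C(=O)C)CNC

[NX3;H2][#6] describes a trivalent nitrogen with two H attached to carbon (a primary amine).
(A) contains a primary amino group (-NH2), which satisfies every atom and bond constraint.
(B) has a dimethylamino group (-N(CH3)2) but the nitrogen has H0, not H2.
(C) has a dimethylamino group (-N(CH3)2) but the nitrogen has H0, not H2.
(D) has an N-methylamino group (-NHCH3) but the nitrogen bears two carbons and only one H (H1), not H2.
So the answer is (A).

A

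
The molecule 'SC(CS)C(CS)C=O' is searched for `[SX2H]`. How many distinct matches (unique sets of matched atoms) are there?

[SX2H] is the SMARTS for a thiol: an aliphatic sulfur with two connections, one being H.
The molecule carries 3 separate instances of a thiol (-SH) meeting every constraint; each maps to a distinct set of atoms, giving 3 matches.

3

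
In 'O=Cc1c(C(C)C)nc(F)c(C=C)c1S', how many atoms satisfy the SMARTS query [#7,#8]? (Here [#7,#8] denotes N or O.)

2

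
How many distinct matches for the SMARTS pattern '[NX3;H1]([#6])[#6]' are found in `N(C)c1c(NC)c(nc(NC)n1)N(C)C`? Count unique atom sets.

[NX3;H1]([#6])[#6] is the SMARTS for a secondary amine: a trivalent nitrogen with one H, bonded to two carbons.
The molecule carries 3 separate instances of an N-methylamino group (-NHCH3) meeting every constraint; each maps to a distinct set of atoms, giving 3 matches.

3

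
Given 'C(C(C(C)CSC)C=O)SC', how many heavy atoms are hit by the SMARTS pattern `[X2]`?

2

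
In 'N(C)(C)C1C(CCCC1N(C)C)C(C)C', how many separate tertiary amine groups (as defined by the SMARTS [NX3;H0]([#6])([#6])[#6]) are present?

[NX3;H0]([#6])([#6])[#6] is the SMARTS for a tertiary amine: a trivalent nitrogen with no H, bonded to three carbons.
The molecule carries 2 separate instances of a dimethylamino group (-N(CH3)2) meeting every constraint; each maps to a distinct set of atoms, giving 2 matches.

2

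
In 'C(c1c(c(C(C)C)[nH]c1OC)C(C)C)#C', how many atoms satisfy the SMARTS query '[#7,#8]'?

2

The query [#7,#8] means: nitrogen or oxygen (comma = OR).
Check the 15 heavy atoms by environment: 1× n (aromatic) → match; 4× c (aromatic) → no; 1× O → match; 9× C → no.
Summing the matching environments: 1 + 1 = 2 matching atoms.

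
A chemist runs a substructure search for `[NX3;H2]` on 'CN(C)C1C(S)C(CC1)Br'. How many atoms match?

0

Check the 10 heavy atoms by environment: 2× C (H2, X4) → no; 3× C (H1, X4) → no; 1× N (H0, X3) → no; 2× C (H3, X4) → no; 1× Br (H0, X1) → no; 1× S (H1, X2) → no.
No environment satisfies the query, so 0 matching atoms.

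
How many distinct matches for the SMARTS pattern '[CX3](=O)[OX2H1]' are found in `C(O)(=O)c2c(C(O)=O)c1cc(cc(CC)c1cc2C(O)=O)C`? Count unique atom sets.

3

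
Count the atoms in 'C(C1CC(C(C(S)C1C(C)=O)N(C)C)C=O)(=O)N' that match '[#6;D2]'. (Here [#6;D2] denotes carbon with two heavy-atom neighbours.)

2

Check the 18 heavy atoms by environment: 7× C (D3) → no; 2× C (D2) → match; 3× O (D1) → no; 1× N (D1) → no; 1× N (D3) → no; 3× C (D1) → no; 1× S (D1) → no.
That gives 2 matching atoms.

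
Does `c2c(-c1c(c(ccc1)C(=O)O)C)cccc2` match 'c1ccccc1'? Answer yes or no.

The pattern c1ccccc1 describes six aromatic carbons in a ring — a benzene ring.
The molecule carries a phenyl ring, whose atoms satisfy every constraint of the query, so the pattern matches.

Yes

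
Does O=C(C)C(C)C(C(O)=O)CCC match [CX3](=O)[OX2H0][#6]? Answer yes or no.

The pattern [CX3](=O)[OX2H0][#6] describes a carbonyl carbon bonded to an oxygen that is itself bonded to carbon (no H on that O) — an ester.
The closest candidate here is a carboxylic acid group (-C(=O)OH), but the singly-bonded O carries H (OX2H1, not H0). No other fragment satisfies the full query, so there is no match.

No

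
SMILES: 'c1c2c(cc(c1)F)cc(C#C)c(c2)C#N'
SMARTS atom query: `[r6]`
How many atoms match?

The query [r6] means: r6 matches atoms in a six-membered ring.
Check the 15 heavy atoms by environment: 10× c (aromatic, in 6-ring) → match; 3× C (acyclic) → no; 1× F (acyclic) → no; 1× N (acyclic) → no.
That gives 10 matching atoms.

10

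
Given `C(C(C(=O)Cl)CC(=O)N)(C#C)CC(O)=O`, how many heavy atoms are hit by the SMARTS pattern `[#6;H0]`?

4

Check the 15 heavy atoms by environment: 2× C (H2) → no; 3× C (H1) → no; 4× C (H0) → match; 3× O (H0) → no; 1× O (H1) → no; 1× Cl (H0) → no; 1× N (H2) → no.
That gives 4 matching atoms.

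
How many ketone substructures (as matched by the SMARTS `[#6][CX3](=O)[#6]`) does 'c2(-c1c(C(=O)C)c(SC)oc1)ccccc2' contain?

1

[#6][CX3](=O)[#6] is the SMARTS for a ketone: a carbonyl carbon (no H) flanked by two carbons.
Exactly one fragment in the molecule meets all constraints, giving 1 match.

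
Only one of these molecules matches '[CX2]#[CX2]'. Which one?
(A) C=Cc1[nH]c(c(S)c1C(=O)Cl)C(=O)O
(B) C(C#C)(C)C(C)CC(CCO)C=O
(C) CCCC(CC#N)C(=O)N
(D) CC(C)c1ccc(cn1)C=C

[CX2]#[CX2] describes a carbon-carbon triple bond (an alkyne).
(A) has a vinyl group (-CH=CH2) but the C=C is a double bond; both carbons are CX3, not CX2.
(B) contains an ethynyl group (-C#CH), which satisfies every atom and bond constraint.
(C) has a nitrile (-C#N) but the triple bond is C#N, not C#C.
(D) has a vinyl group (-CH=CH2) but the C=C is a double bond; both carbons are CX3, not CX2.
So the answer is (B).

B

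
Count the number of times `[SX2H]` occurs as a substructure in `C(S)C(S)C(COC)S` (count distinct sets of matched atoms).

[SX2H] is the SMARTS for a thiol: an aliphatic sulfur with two connections, one being H.
The molecule carries 3 separate instances of a thiol (-SH) meeting every constraint; each maps to a distinct set of atoms, giving 3 matches.

3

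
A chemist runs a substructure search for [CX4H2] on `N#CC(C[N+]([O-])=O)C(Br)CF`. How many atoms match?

The query [CX4H2] means: sp3 carbon (X4) with exactly two hydrogens.
Check the 11 heavy atoms by environment: 2× C (H2, X4) → match; 2× C (H1, X4) → no; 1× N (charge +1, H0, X3) → no; 1× O (charge -1, H0, X1) → no; 1× O (H0, X1) → no; 1× F (H0, X1) → no; 1× Br (H0, X1) → no; 1× C (H0, X2) → no; 1× N (H0, X1) → no.
That gives 2 matching atoms.

2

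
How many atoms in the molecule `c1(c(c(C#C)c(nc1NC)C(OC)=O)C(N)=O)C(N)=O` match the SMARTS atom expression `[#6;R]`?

5

Check the 20 heavy atoms by environment: 1× n (aromatic, in 6-ring) → no; 5× c (aromatic, in 6-ring) → match; 7× C (acyclic) → no; 4× O (acyclic) → no; 3× N (acyclic) → no.
That gives 5 matching atoms.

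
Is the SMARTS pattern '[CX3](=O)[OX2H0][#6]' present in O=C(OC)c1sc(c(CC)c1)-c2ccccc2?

Yes

The pattern [CX3](=O)[OX2H0][#6] describes a carbonyl carbon bonded to an oxygen that is itself bonded to carbon (no H on that O) — an ester.
The molecule carries a methyl-ester group (-C(=O)OCH3), whose atoms satisfy every constraint of the query, so the pattern matches.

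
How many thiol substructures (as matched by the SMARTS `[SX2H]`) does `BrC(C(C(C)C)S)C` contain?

1

[SX2H] is the SMARTS for a thiol: an aliphatic sulfur with two connections, one being H.
Exactly one fragment in the molecule meets all constraints, giving 1 match.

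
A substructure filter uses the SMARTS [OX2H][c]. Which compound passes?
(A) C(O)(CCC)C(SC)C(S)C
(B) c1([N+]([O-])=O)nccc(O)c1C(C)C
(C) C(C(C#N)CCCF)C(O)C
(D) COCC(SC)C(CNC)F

B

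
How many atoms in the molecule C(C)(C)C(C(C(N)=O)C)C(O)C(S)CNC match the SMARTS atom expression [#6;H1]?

5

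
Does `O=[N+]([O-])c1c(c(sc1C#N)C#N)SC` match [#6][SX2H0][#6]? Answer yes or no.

Yes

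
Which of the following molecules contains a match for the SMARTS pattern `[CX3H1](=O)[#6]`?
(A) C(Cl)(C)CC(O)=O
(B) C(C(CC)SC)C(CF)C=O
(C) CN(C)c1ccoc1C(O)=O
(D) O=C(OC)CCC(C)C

[CX3H1](=O)[#6] describes an sp2 carbon with one H, double-bonded to O and single-bonded to carbon (an aldehyde).
(A) has a carboxylic acid group (-C(=O)OH) but the carbonyl carbon has H0 and is bonded to O, not H1.
(B) contains an aldehyde (-CHO), which satisfies every atom and bond constraint.
(C) has a carboxylic acid group (-C(=O)OH) but the carbonyl carbon has H0 and is bonded to O, not H1.
(D) has a methyl-ester group (-C(=O)OCH3) but the carbonyl carbon has H0, not H1.
So the answer is (B).

B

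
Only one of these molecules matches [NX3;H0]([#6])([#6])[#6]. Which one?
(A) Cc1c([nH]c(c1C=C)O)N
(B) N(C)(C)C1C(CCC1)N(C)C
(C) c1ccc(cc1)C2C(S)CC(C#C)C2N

B

[NX3;H0]([#6])([#6])[#6] describes a trivalent nitrogen with no H, bonded to three carbons (a tertiary amine).
(A) has a primary amino group (-NH2) but the nitrogen has H2, not H0 with three carbons.
(B) contains a dimethylamino group (-N(CH3)2), which satisfies every atom and bond constraint.
(C) has a primary amino group (-NH2) but the nitrogen has H2, not H0 with three carbons.
So the answer is (B).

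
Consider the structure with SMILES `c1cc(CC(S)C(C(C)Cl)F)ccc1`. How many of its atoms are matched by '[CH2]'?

1

The query [CH2] means: aliphatic carbon with exactly two hydrogens.
Check the 14 heavy atoms by environment: 1× C (H2) → match; 3× C (H1) → no; 1× C (H3) → no; 1× F (H0) → no; 1× S (H1) → no; 1× c (aromatic, H0) → no; 5× c (aromatic, H1) → no; 1× Cl (H0) → no.
That gives 1 matching atom.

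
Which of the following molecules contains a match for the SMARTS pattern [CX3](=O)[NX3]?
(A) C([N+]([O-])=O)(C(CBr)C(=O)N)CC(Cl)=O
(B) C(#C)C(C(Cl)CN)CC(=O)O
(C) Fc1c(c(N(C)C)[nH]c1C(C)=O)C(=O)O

[CX3](=O)[NX3] describes a carbonyl carbon bonded to a trivalent nitrogen (an amide).
(A) contains a primary amide (-C(=O)NH2), which satisfies every atom and bond constraint.
(B) has a carboxylic acid group (-C(=O)OH) but the carbonyl is bonded to O, not to an NX3 nitrogen.
(C) has a carboxylic acid group (-C(=O)OH) but the carbonyl is bonded to O, not to an NX3 nitrogen.
So the answer is (A).

A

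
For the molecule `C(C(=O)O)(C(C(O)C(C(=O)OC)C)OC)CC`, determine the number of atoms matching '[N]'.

The query [N] means: uppercase N matches aliphatic (non-aromatic) nitrogen only.
Check the 17 heavy atoms by environment: 11× C → no; 6× O → no.
No environment satisfies the query, so 0 matching atoms.

0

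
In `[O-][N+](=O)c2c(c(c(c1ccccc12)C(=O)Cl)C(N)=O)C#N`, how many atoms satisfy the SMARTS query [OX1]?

Check the 21 heavy atoms by environment: 10× c (aromatic, X3) → no; 2× C (X3) → no; 3× O (X1) → match; 1× N (X3) → no; 1× N (charge +1, X3) → no; 1× O (charge -1, X1) → match; 1× C (X2) → no; 1× N (X1) → no; 1× Cl (X1) → no.
Summing the matching environments: 3 + 1 = 4 matching atoms.

4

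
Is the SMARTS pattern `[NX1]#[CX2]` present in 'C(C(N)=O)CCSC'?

No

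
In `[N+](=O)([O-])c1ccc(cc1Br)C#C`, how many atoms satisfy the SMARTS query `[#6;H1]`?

4

Check the 12 heavy atoms by environment: 3× c (aromatic, H0) → no; 3× c (aromatic, H1) → match; 1× Br (H0) → no; 1× C (H0) → no; 1× C (H1) → match; 1× N (charge +1, H0) → no; 1× O (charge -1, H0) → no; 1× O (H0) → no.
Summing the matching environments: 3 + 1 = 4 matching atoms.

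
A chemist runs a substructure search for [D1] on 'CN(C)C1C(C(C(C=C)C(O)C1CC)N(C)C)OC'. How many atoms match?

8

The query [D1] means: atom with exactly one heavy-atom neighbour (degree 1).
Check the 19 heavy atoms by environment: 6× C (D3) → no; 2× C (D2) → no; 7× C (D1) → match; 1× O (D1) → match; 1× O (D2) → no; 2× N (D3) → no.
Summing the matching environments: 7 + 1 = 8 matching atoms.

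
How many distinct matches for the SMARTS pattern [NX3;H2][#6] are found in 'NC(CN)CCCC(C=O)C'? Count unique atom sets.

2

[NX3;H2][#6] is the SMARTS for a primary amine: a trivalent nitrogen with two H attached to carbon.
The molecule carries 2 separate instances of a primary amino group (-NH2) meeting every constraint; each maps to a distinct set of atoms, giving 2 matches.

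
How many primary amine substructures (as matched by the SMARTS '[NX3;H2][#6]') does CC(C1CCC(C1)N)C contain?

[NX3;H2][#6] is the SMARTS for a primary amine: a trivalent nitrogen with two H attached to carbon.
Exactly one fragment in the molecule meets all constraints, giving 1 match.

1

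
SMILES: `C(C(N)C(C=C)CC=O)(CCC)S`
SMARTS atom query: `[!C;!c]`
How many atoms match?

The query [!C;!c] means: neither aliphatic nor aromatic carbon — same as [!#6].
Check the 13 heavy atoms by environment: 10× C → no; 1× O → match; 1× N → match; 1× S → match.
Summing the matching environments: 1 + 1 + 1 = 3 matching atoms.

3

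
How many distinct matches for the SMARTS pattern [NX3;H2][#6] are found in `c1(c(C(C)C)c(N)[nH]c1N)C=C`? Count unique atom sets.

[NX3;H2][#6] is the SMARTS for a primary amine: a trivalent nitrogen with two H attached to carbon.
The molecule carries 2 separate instances of a primary amino group (-NH2) meeting every constraint; each maps to a distinct set of atoms, giving 2 matches.

2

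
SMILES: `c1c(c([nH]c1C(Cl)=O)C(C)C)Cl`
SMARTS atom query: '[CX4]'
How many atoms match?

3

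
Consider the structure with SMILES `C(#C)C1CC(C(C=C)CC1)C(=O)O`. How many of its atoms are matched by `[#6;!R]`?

The query [#6;!R] means: carbon not in any ring.
Check the 13 heavy atoms by environment: 6× C (in 6-ring) → no; 5× C (acyclic) → match; 2× O (acyclic) → no.
That gives 5 matching atoms.

5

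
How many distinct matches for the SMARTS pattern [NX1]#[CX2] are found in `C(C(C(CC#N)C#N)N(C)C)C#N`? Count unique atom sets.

3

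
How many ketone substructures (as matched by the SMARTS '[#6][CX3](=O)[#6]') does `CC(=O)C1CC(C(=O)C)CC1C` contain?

2

[#6][CX3](=O)[#6] is the SMARTS for a ketone: a carbonyl carbon (no H) flanked by two carbons.
The molecule carries 2 separate instances of an acetyl/ketone group (-C(=O)CH3) meeting every constraint; each maps to a distinct set of atoms, giving 2 matches.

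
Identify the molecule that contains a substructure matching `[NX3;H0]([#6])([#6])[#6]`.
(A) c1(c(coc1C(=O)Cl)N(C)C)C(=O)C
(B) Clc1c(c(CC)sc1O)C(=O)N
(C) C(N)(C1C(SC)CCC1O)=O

A

[NX3;H0]([#6])([#6])[#6] describes a trivalent nitrogen with no H, bonded to three carbons (a tertiary amine).
(A) contains a dimethylamino group (-N(CH3)2), which satisfies every atom and bond constraint.
(B) has a primary amide (-C(=O)NH2) but the amide nitrogen has H2 and only one carbon neighbour.
(C) has a primary amide (-C(=O)NH2) but the amide nitrogen has H2 and only one carbon neighbour.
So the answer is (A).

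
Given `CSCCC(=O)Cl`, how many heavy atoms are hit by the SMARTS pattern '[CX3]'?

1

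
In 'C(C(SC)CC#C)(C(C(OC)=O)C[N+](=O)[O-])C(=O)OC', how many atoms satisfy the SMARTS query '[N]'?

The query [N] means: uppercase N matches aliphatic (non-aromatic) nitrogen only.
Check the 20 heavy atoms by environment: 12× C → no; 1× N (charge +1) → match; 1× O (charge -1) → no; 5× O → no; 1× S → no.
That gives 1 matching atom.

1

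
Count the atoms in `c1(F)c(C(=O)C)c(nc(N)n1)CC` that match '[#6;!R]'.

The query [#6;!R] means: carbon not in any ring.
Check the 13 heavy atoms by environment: 2× n (aromatic, in 6-ring) → no; 4× c (aromatic, in 6-ring) → no; 4× C (acyclic) → match; 1× O (acyclic) → no; 1× F (acyclic) → no; 1× N (acyclic) → no.
That gives 4 matching atoms.

4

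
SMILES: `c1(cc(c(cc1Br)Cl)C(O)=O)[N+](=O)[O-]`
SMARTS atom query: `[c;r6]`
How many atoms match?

The query [c;r6] means: aromatic carbon that belongs to a six-membered ring.
Check the 14 heavy atoms by environment: 6× c (aromatic, in 6-ring) → match; 1× N (charge +1, acyclic) → no; 1× O (charge -1, acyclic) → no; 3× O (acyclic) → no; 1× C (acyclic) → no; 1× Br (acyclic) → no; 1× Cl (acyclic) → no.
That gives 6 matching atoms.

6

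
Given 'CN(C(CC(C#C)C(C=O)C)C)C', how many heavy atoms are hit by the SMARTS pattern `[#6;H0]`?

1

The query [#6;H0] means: any carbon with no attached hydrogen.
Check the 13 heavy atoms by environment: 4× C (H3) → no; 5× C (H1) → no; 1× C (H2) → no; 1× C (H0) → match; 1× N (H0) → no; 1× O (H0) → no.
That gives 1 matching atom.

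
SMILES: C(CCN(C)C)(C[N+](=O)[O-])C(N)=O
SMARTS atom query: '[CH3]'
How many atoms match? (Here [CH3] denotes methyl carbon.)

2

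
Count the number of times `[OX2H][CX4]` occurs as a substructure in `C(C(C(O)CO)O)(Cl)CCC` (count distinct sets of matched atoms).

3

[OX2H][CX4] is the SMARTS for an aliphatic alcohol: a hydroxyl oxygen bound to an sp3 (X4) carbon.
The molecule carries 3 separate instances of a hydroxyl group (-OH) meeting every constraint; each maps to a distinct set of atoms, giving 3 matches.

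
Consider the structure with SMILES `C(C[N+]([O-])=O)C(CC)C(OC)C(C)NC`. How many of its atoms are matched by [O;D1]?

2

The query [O;D1] means: aliphatic oxygen bonded to exactly one heavy atom.
Check the 15 heavy atoms by environment: 4× C (D1) → no; 3× C (D3) → no; 3× C (D2) → no; 1× O (D2) → no; 1× N (charge +1, D3) → no; 1× O (charge -1, D1) → match; 1× O (D1) → match; 1× N (D2) → no.
Summing the matching environments: 1 + 1 = 2 matching atoms.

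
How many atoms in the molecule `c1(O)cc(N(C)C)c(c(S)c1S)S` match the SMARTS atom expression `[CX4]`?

2

The query [CX4] means: C with X4: aliphatic carbon with exactly 4 total connections (bonds + H).
Check the 13 heavy atoms by environment: 6× c (aromatic, X3) → no; 3× S (X2) → no; 1× O (X2) → no; 1× N (X3) → no; 2× C (X4) → match.
That gives 2 matching atoms.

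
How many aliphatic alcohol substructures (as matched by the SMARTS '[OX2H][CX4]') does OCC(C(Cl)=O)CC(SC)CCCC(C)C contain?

1

[OX2H][CX4] is the SMARTS for an aliphatic alcohol: a hydroxyl oxygen bound to an sp3 (X4) carbon.
Exactly one fragment in the molecule meets all constraints, giving 1 match.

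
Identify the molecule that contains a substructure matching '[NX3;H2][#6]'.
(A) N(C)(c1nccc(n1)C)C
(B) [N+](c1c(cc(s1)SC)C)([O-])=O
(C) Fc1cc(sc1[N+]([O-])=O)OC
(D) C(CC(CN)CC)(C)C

D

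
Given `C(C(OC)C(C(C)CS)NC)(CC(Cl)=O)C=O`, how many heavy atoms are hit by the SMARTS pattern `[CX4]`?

The query [CX4] means: C with X4: aliphatic carbon with exactly 4 total connections (bonds + H).
Check the 17 heavy atoms by environment: 9× C (X4) → match; 2× C (X3) → no; 2× O (X1) → no; 1× Cl (X1) → no; 1× N (X3) → no; 1× S (X2) → no; 1× O (X2) → no.
That gives 9 matching atoms.

9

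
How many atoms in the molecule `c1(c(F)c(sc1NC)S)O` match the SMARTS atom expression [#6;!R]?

1

Check the 10 heavy atoms by environment: 1× s (aromatic, in 5-ring) → no; 4× c (aromatic, in 5-ring) → no; 1× S (acyclic) → no; 1× O (acyclic) → no; 1× F (acyclic) → no; 1× N (acyclic) → no; 1× C (acyclic) → match.
That gives 1 matching atom.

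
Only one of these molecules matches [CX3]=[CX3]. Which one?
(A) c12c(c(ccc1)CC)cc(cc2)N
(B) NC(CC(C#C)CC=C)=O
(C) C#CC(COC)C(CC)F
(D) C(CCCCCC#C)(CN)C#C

B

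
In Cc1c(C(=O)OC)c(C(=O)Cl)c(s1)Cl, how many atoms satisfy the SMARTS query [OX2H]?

The query [OX2H] means: aliphatic oxygen with two connections, one of which is H — an -OH oxygen.
Check the 14 heavy atoms by environment: 1× s (aromatic, H0, X2) → no; 4× c (aromatic, H0, X3) → no; 2× C (H0, X3) → no; 2× O (H0, X1) → no; 2× Cl (H0, X1) → no; 2× C (H3, X4) → no; 1× O (H0, X2) → no.
No environment satisfies the query, so 0 matching atoms.

0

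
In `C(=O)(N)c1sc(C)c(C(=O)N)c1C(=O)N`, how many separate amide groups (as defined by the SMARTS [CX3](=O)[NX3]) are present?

[CX3](=O)[NX3] is the SMARTS for an amide: a carbonyl carbon bonded to a trivalent nitrogen.
The molecule carries 3 separate instances of a primary amide (-C(=O)NH2) meeting every constraint; each maps to a distinct set of atoms, giving 3 matches.

3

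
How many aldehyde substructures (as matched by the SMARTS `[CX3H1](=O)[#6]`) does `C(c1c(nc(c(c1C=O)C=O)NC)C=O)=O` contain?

4

[CX3H1](=O)[#6] is the SMARTS for an aldehyde: an sp2 carbon with one H, double-bonded to O and single-bonded to carbon.
The molecule carries 4 separate instances of an aldehyde (-CHO) meeting every constraint; each maps to a distinct set of atoms, giving 4 matches.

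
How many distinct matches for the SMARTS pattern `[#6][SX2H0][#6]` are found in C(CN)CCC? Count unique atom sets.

0

[#6][SX2H0][#6] is the SMARTS for a thioether: an aliphatic sulfur bridging two carbons with no H on the sulfur.
No fragment in the molecule satisfies every constraint, giving 0 matches.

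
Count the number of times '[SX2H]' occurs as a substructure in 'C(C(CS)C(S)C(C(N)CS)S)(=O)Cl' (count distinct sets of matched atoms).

4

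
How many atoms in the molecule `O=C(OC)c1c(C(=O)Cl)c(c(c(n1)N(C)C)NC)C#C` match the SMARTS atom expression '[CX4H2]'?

0

Check the 20 heavy atoms by environment: 1× n (aromatic, H0, X2) → no; 5× c (aromatic, H0, X3) → no; 1× N (H1, X3) → no; 4× C (H3, X4) → no; 2× C (H0, X3) → no; 2× O (H0, X1) → no; 1× Cl (H0, X1) → no; 1× C (H0, X2) → no; 1× C (H1, X2) → no; 1× N (H0, X3) → no; 1× O (H0, X2) → no.
No environment satisfies the query, so 0 matching atoms.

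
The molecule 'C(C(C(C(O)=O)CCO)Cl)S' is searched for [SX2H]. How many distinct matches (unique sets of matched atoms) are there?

1

[SX2H] is the SMARTS for a thiol: an aliphatic sulfur with two connections, one being H.
Exactly one fragment in the molecule meets all constraints, giving 1 match.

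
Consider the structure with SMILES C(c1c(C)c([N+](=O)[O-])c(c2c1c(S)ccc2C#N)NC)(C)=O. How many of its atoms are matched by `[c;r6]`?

10

The query [c;r6] means: aromatic carbon that belongs to a six-membered ring.
Check the 22 heavy atoms by environment: 10× c (aromatic, in 6-ring) → match; 1× S (acyclic) → no; 5× C (acyclic) → no; 2× O (acyclic) → no; 2× N (acyclic) → no; 1× N (charge +1, acyclic) → no; 1× O (charge -1, acyclic) → no.
That gives 10 matching atoms.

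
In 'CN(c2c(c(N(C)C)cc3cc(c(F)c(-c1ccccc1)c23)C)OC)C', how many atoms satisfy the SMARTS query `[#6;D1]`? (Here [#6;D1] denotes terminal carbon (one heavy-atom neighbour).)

6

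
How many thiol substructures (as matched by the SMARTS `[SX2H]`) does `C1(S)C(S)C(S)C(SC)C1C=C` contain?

[SX2H] is the SMARTS for a thiol: an aliphatic sulfur with two connections, one being H.
The molecule carries 3 separate instances of a thiol (-SH) meeting every constraint; each maps to a distinct set of atoms, giving 3 matches.

3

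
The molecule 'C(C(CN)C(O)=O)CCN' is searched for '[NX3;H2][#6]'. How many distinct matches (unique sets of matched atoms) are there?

2

[NX3;H2][#6] is the SMARTS for a primary amine: a trivalent nitrogen with two H attached to carbon.
The molecule carries 2 separate instances of a primary amino group (-NH2) meeting every constraint; each maps to a distinct set of atoms, giving 2 matches.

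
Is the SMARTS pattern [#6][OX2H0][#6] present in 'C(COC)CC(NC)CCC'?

Yes

The pattern [#6][OX2H0][#6] describes an aliphatic oxygen bridging two carbons with no H on the oxygen — an ether.
The molecule carries a methoxy ether (-OCH3), whose atoms satisfy every constraint of the query, so the pattern matches.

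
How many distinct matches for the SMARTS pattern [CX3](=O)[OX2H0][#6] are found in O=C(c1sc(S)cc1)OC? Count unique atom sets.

1

[CX3](=O)[OX2H0][#6] is the SMARTS for an ester: a carbonyl carbon bonded to an oxygen that is itself bonded to carbon (no H on that O).
Exactly one fragment in the molecule meets all constraints, giving 1 match.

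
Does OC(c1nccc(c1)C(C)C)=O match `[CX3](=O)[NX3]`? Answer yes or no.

The pattern [CX3](=O)[NX3] describes a carbonyl carbon bonded to a trivalent nitrogen — an amide.
The closest candidate here is a carboxylic acid group (-C(=O)OH), but the carbonyl is bonded to O, not to an NX3 nitrogen. No other fragment satisfies the full query, so there is no match.

No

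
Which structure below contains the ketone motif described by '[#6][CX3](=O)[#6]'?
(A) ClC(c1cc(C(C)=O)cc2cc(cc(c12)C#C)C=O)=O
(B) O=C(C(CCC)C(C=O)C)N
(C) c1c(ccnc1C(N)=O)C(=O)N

A

[#6][CX3](=O)[#6] describes a carbonyl carbon (no H) flanked by two carbons (a ketone).
(A) contains an acetyl/ketone group (-C(=O)CH3), which satisfies every atom and bond constraint.
(B) has an aldehyde (-CHO) but the carbonyl carbon has H1, so it is not flanked by two carbons.
(C) has a primary amide (-C(=O)NH2) but one neighbour of the carbonyl carbon is N, not C.
So the answer is (A).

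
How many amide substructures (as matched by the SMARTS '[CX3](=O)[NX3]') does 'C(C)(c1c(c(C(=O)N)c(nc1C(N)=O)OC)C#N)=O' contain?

[CX3](=O)[NX3] is the SMARTS for an amide: a carbonyl carbon bonded to a trivalent nitrogen.
The molecule carries 2 separate instances of a primary amide (-C(=O)NH2) meeting every constraint; each maps to a distinct set of atoms, giving 2 matches.

2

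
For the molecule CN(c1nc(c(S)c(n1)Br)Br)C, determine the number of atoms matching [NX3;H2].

0

The query [NX3;H2] means: aliphatic N with 3 total connections, two of them H — an -NH2 nitrogen (amine or amide).
Check the 12 heavy atoms by environment: 2× n (aromatic, H0, X2) → no; 4× c (aromatic, H0, X3) → no; 2× Br (H0, X1) → no; 1× N (H0, X3) → no; 2× C (H3, X4) → no; 1× S (H1, X2) → no.
No environment satisfies the query, so 0 matching atoms.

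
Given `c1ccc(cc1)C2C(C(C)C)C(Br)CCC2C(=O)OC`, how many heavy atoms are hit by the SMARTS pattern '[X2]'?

1

The query [X2] means: any atom with exactly two total connections (bonds + H).
Check the 20 heavy atoms by environment: 10× C (X4) → no; 1× C (X3) → no; 1× O (X1) → no; 1× O (X2) → match; 1× Br (X1) → no; 6× c (aromatic, X3) → no.
That gives 1 matching atom.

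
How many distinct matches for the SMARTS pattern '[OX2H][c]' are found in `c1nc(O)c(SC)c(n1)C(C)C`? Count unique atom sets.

[OX2H][c] is the SMARTS for a phenol: a hydroxyl oxygen attached to an aromatic carbon.
Exactly one fragment in the molecule meets all constraints, giving 1 match.

1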